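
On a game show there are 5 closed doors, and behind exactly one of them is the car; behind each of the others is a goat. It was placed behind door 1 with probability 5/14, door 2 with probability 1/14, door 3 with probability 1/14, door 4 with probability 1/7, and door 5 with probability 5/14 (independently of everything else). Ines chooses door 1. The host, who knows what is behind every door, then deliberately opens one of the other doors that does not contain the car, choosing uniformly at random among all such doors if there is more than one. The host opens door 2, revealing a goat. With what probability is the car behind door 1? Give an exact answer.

Apply Bayes' rule, conditioning on where the car actually is.
If it is behind door 1 (prior 5/14): the host has 4 equally likely choices, so probability 1/4; weight (5/14)·(1/4) = 5/56.
If it is behind door 2 (prior 1/14): the host opened door 2, so this case is ruled out; weight (1/14)·0 = 0.
If it is behind door 3 (prior 1/14): the host has 3 equally likely choices, so probability 1/3; weight (1/14)·(1/3) = 1/42.
If it is behind door 4 (prior 1/7): the host has 3 equally likely choices, so probability 1/3; weight (1/7)·(1/3) = 1/21.
If it is behind door 5 (prior 5/14): the host has 3 equally likely choices, so probability 1/3; weight (5/14)·(1/3) = 5/42.
The weights sum to 47/168.
So P(the car behind door 1 | the host opened door 2) = (5/56) / (47/168) = 15/47.

15/47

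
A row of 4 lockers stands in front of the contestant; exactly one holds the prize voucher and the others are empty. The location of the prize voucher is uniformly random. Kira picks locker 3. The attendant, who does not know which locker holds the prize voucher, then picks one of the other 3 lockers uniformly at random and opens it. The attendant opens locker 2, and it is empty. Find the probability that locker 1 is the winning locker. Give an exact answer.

1/3

Consider each possible location of the prize voucher in turn.
If it is in any of lockers 1, 3, and 4 (prior 1/4 each): the attendant picks locker 2 with probability 1/3 regardless, and it is not the prize; weight (1/4)·(1/3) = 1/12 each.
If it is in locker 2 (prior 1/4): the attendant opened locker 2, so this case is ruled out; weight (1/4)·0 = 0.
The weights sum to 1/4.
So P(the prize voucher in locker 1 | the attendant opened locker 2) = (1/12) / (1/4) = 1/3.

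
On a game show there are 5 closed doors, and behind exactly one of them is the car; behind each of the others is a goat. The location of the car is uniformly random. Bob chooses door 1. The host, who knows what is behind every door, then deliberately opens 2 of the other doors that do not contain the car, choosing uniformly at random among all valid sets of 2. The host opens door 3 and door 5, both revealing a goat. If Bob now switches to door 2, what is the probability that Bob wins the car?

Apply Bayes' rule, conditioning on where the car actually is.
If it is behind door 1 (prior 1/5): the host has 6 equally likely choices, so probability 1/6; weight (1/5)·(1/6) = 1/30.
If it is behind either of doors 2 and 4 (prior 1/5 each): the host has 3 equally likely choices, so probability 1/3; weight (1/5)·(1/3) = 1/15 each.
If it is behind either of doors 3 and 5 (prior 1/5 each): that door was opened and seen not to hold the prize — ruled out; weight (1/5)·0 = 0 each.
The weights sum to 1/6.
So P(the car behind door 2 | the host opened door 3 and door 5) = (1/15) / (1/6) = 2/5.

2/5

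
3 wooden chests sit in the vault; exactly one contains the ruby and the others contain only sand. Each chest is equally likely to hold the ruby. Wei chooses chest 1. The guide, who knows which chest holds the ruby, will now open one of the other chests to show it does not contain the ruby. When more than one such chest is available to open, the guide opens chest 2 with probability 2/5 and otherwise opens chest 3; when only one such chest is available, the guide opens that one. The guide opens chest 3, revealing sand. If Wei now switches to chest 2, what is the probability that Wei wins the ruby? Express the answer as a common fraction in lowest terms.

5/8

Consider each possible location of the ruby in turn.
If it is in chest 1 (prior 1/3): chest 2 is available but not opened, probability 3/5; weight (1/3)·(3/5) = 1/5.
If it is in chest 2 (prior 1/3): only chest 3 is available, probability 1; weight (1/3)·1 = 1/3.
If it is in chest 3 (prior 1/3): the guide opened chest 3, so this case is ruled out; weight (1/3)·0 = 0.
The weights sum to 8/15.
So P(the ruby in chest 2 | the guide opened chest 3) = (1/3) / (8/15) = 5/8.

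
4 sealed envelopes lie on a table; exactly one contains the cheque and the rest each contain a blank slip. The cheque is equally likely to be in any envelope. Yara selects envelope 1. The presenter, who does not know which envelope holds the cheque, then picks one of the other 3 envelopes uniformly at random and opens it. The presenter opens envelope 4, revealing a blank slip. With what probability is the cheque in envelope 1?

1/3

Because the presenter chose which envelope to open without knowing where the cheque is, the choice is independent of the prize location. Learning that envelope 4 does not hold the cheque simply rules out that one location and leaves the remaining 3 envelopes still equally likely by symmetry.
So P(the cheque in envelope 1) = 1/3.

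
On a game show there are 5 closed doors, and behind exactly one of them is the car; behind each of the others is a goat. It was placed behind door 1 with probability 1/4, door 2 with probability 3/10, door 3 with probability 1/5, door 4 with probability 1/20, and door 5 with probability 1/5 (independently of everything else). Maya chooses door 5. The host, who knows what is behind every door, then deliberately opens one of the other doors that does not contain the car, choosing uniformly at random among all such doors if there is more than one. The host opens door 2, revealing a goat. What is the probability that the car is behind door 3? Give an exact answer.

Apply Bayes' rule, conditioning on where the car actually is.
If it is behind door 1 (prior 1/4): the host has 3 equally likely choices, so probability 1/3; weight (1/4)·(1/3) = 1/12.
If it is behind door 2 (prior 3/10): the host opened door 2, so this case is ruled out; weight (3/10)·0 = 0.
If it is behind door 3 (prior 1/5): the host has 3 equally likely choices, so probability 1/3; weight (1/5)·(1/3) = 1/15.
If it is behind door 4 (prior 1/20): the host has 3 equally likely choices, so probability 1/3; weight (1/20)·(1/3) = 1/60.
If it is behind door 5 (prior 1/5): the host has 4 equally likely choices, so probability 1/4; weight (1/5)·(1/4) = 1/20.
The weights sum to 13/60.
So P(the car behind door 3 | the host opened door 2) = (1/15) / (13/60) = 4/13.

4/13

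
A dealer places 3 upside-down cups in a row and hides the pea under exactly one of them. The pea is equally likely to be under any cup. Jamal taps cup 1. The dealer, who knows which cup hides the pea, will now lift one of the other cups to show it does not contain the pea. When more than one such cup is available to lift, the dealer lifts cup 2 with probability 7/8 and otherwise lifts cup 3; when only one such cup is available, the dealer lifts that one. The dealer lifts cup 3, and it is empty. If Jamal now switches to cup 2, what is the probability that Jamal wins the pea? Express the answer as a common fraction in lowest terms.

8/9

Apply Bayes' rule, conditioning on where the pea actually is.
If it is under cup 1 (prior 1/3): cup 2 is available but not opened, probability 1/8; weight (1/3)·(1/8) = 1/24.
If it is under cup 2 (prior 1/3): only cup 3 is available, probability 1; weight (1/3)·1 = 1/3.
If it is under cup 3 (prior 1/3): the dealer opened cup 3, so this case is ruled out; weight (1/3)·0 = 0.
The weights sum to 3/8.
So P(the pea under cup 2 | the dealer opened cup 3) = (1/3) / (3/8) = 8/9.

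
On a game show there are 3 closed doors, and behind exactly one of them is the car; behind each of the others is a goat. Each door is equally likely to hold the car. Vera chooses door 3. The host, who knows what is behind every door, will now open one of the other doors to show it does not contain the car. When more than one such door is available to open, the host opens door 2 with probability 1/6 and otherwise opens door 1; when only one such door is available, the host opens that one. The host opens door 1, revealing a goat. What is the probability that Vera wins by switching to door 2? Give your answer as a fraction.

6/11

Consider each possible location of the car in turn.
If it is behind door 1 (prior 1/3): the host opened door 1, so this case is ruled out; weight (1/3)·0 = 0.
If it is behind door 2 (prior 1/3): only door 1 is available, probability 1; weight (1/3)·1 = 1/3.
If it is behind door 3 (prior 1/3): door 2 is available but not opened, probability 5/6; weight (1/3)·(5/6) = 5/18.
The weights sum to 11/18.
So P(the car behind door 2 | the host opened door 1) = (1/3) / (11/18) = 6/11.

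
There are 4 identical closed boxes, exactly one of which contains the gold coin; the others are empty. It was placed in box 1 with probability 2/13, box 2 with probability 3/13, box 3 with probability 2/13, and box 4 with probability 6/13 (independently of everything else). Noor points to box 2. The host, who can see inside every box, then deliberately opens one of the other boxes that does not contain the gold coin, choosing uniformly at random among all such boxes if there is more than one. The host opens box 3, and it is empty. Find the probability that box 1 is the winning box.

1/5

Condition on the true location of the gold coin.
If it is in box 1 (prior 2/13): the host has 2 equally likely choices, so probability 1/2; weight (2/13)·(1/2) = 1/13.
If it is in box 2 (prior 3/13): the host has 3 equally likely choices, so probability 1/3; weight (3/13)·(1/3) = 1/13.
If it is in box 3 (prior 2/13): the host opened box 3, so this case is ruled out; weight (2/13)·0 = 0.
If it is in box 4 (prior 6/13): the host has 2 equally likely choices, so probability 1/2; weight (6/13)·(1/2) = 3/13.
The weights sum to 5/13.
So P(the gold coin in box 1 | the host opened box 3) = (1/13) / (5/13) = 1/5.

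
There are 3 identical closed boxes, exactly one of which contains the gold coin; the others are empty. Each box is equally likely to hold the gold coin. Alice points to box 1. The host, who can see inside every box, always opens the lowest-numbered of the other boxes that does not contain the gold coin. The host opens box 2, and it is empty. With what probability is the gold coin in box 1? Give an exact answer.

Condition on the true location of the gold coin.
If it is in either of boxes 1 and 3 (prior 1/3 each): box 2 is the lowest-numbered option available, probability 1; weight (1/3)·1 = 1/3 each.
If it is in box 2 (prior 1/3): the host opened box 2, so this case is ruled out; weight (1/3)·0 = 0.
The weights sum to 2/3.
So P(the gold coin in box 1 | the host opened box 2) = (1/3) / (2/3) = 1/2.

1/2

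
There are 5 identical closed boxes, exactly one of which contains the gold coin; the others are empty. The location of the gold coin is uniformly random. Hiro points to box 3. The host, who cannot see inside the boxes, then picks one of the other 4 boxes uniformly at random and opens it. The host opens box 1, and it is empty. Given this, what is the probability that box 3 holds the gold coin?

1/4

Condition on the true location of the gold coin.
If it is in box 1 (prior 1/5): the host opened box 1, so this case is ruled out; weight (1/5)·0 = 0.
If it is in any of boxes 2, 3, 4, and 5 (prior 1/5 each): the host picks box 1 with probability 1/4 regardless, and it is not the prize; weight (1/5)·(1/4) = 1/20 each.
The weights sum to 1/5.
So P(the gold coin in box 3 | the host opened box 1) = (1/20) / (1/5) = 1/4.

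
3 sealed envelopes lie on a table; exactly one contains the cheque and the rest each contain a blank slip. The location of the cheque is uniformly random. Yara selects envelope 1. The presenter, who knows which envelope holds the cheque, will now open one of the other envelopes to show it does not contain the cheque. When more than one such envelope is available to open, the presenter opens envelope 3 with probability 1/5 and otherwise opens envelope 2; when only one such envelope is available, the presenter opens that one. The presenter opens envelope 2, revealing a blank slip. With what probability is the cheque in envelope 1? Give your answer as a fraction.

4/9

Apply Bayes' rule, conditioning on where the cheque actually is.
If it is in envelope 1 (prior 1/3): envelope 3 is available but not opened, probability 4/5; weight (1/3)·(4/5) = 4/15.
If it is in envelope 2 (prior 1/3): the presenter opened envelope 2, so this case is ruled out; weight (1/3)·0 = 0.
If it is in envelope 3 (prior 1/3): only envelope 2 is available, probability 1; weight (1/3)·1 = 1/3.
The weights sum to 3/5.
So P(the cheque in envelope 1 | the presenter opened envelope 2) = (4/15) / (3/5) = 4/9.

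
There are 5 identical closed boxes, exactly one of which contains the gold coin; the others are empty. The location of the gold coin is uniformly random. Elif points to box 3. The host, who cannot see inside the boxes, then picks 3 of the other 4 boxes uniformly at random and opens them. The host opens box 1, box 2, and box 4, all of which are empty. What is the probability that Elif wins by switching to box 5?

Condition on the true location of the gold coin.
If it is in any of boxes 1, 2, and 4 (prior 1/5 each): that box was opened and seen not to hold the prize — ruled out; weight (1/5)·0 = 0 each.
If it is in either of boxes 3 and 5 (prior 1/5 each): the host picks exactly this set with probability 1/4 regardless, and none is the prize; weight (1/5)·(1/4) = 1/20 each.
The weights sum to 1/10.
So P(the gold coin in box 5 | the host opened box 1, box 2, and box 4) = (1/20) / (1/10) = 1/2.

1/2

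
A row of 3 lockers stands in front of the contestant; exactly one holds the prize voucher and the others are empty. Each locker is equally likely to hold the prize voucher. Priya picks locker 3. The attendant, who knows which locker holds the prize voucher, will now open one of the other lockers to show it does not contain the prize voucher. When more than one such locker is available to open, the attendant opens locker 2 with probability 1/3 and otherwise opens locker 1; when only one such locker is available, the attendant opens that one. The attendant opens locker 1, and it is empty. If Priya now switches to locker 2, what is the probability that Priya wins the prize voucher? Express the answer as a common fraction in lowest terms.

3/5

Condition on the true location of the prize voucher.
If it is in locker 1 (prior 1/3): the attendant opened locker 1, so this case is ruled out; weight (1/3)·0 = 0.
If it is in locker 2 (prior 1/3): only locker 1 is available, probability 1; weight (1/3)·1 = 1/3.
If it is in locker 3 (prior 1/3): locker 2 is available but not opened, probability 2/3; weight (1/3)·(2/3) = 2/9.
The weights sum to 5/9.
So P(the prize voucher in locker 2 | the attendant opened locker 1) = (1/3) / (5/9) = 3/5.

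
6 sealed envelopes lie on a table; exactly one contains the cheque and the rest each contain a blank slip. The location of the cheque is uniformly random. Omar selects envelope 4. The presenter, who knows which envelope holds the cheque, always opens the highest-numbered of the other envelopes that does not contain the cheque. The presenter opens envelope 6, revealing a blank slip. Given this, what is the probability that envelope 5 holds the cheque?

1/5

Consider each possible location of the cheque in turn.
If it is in any of envelopes 1, 2, 3, 4, and 5 (prior 1/6 each): envelope 6 is the highest-numbered option available, probability 1; weight (1/6)·1 = 1/6 each.
If it is in envelope 6 (prior 1/6): the presenter opened envelope 6, so this case is ruled out; weight (1/6)·0 = 0.
The weights sum to 5/6.
So P(the cheque in envelope 5 | the presenter opened envelope 6) = (1/6) / (5/6) = 1/5.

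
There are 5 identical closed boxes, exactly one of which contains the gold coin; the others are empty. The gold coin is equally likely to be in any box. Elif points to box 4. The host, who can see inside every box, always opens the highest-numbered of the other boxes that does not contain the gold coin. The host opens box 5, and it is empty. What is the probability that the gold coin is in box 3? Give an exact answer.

Apply Bayes' rule, conditioning on where the gold coin actually is.
If it is in any of boxes 1, 2, 3, and 4 (prior 1/5 each): box 5 is the highest-numbered option available, probability 1; weight (1/5)·1 = 1/5 each.
If it is in box 5 (prior 1/5): the host opened box 5, so this case is ruled out; weight (1/5)·0 = 0.
The weights sum to 4/5.
So P(the gold coin in box 3 | the host opened box 5) = (1/5) / (4/5) = 1/4.

1/4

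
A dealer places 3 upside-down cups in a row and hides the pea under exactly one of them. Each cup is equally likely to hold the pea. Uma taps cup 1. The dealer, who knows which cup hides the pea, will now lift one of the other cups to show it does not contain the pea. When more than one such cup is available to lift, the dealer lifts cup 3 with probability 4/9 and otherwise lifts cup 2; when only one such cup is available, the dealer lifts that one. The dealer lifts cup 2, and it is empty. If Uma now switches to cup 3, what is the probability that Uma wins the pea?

9/14

Condition on the true location of the pea.
If it is under cup 1 (prior 1/3): cup 3 is available but not opened, probability 5/9; weight (1/3)·(5/9) = 5/27.
If it is under cup 2 (prior 1/3): the dealer opened cup 2, so this case is ruled out; weight (1/3)·0 = 0.
If it is under cup 3 (prior 1/3): only cup 2 is available, probability 1; weight (1/3)·1 = 1/3.
The weights sum to 14/27.
So P(the pea under cup 3 | the dealer opened cup 2) = (1/3) / (14/27) = 9/14.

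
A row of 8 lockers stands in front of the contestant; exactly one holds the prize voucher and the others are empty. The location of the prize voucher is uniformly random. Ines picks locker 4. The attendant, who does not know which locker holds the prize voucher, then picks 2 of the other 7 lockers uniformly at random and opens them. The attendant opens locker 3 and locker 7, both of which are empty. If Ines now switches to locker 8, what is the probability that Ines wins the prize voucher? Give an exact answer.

Because the attendant chose which lockers to open without knowing where the prize voucher is, the choice is independent of the prize location. Learning that none of the 2 opened lockers holds the prize voucher simply rules out those 2 locations and leaves the remaining 6 lockers still equally likely by symmetry.
So P(the prize voucher in locker 8) = 1/6.

1/6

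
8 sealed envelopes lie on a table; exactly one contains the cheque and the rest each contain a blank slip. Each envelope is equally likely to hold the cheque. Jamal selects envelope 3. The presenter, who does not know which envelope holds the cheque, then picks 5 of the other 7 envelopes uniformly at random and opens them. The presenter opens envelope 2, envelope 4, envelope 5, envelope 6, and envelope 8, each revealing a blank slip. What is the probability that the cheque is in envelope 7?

1/3

Condition on the true location of the cheque.
If it is in any of envelopes 1, 3, and 7 (prior 1/8 each): the presenter picks exactly this set with probability 1/21 regardless, and none is the prize; weight (1/8)·(1/21) = 1/168 each.
If it is in any of envelopes 2, 4, 5, 6, and 8 (prior 1/8 each): that envelope was opened and seen not to hold the prize — ruled out; weight (1/8)·0 = 0 each.
The weights sum to 1/56.
So P(the cheque in envelope 7 | the presenter opened envelope 2, envelope 4, envelope 5, envelope 6, and envelope 8) = (1/168) / (1/56) = 1/3.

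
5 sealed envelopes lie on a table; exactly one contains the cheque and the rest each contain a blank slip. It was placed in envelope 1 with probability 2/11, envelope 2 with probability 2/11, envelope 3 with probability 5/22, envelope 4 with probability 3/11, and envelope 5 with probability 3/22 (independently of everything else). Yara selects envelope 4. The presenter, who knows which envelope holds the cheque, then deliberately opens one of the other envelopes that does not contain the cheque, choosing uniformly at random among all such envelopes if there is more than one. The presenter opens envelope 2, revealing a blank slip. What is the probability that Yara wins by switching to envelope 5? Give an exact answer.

Consider each possible location of the cheque in turn.
If it is in envelope 1 (prior 2/11): the presenter has 3 equally likely choices, so probability 1/3; weight (2/11)·(1/3) = 2/33.
If it is in envelope 2 (prior 2/11): the presenter opened envelope 2, so this case is ruled out; weight (2/11)·0 = 0.
If it is in envelope 3 (prior 5/22): the presenter has 3 equally likely choices, so probability 1/3; weight (5/22)·(1/3) = 5/66.
If it is in envelope 4 (prior 3/11): the presenter has 4 equally likely choices, so probability 1/4; weight (3/11)·(1/4) = 3/44.
If it is in envelope 5 (prior 3/22): the presenter has 3 equally likely choices, so probability 1/3; weight (3/22)·(1/3) = 1/22.
The weights sum to 1/4.
So P(the cheque in envelope 5 | the presenter opened envelope 2) = (1/22) / (1/4) = 2/11.

2/11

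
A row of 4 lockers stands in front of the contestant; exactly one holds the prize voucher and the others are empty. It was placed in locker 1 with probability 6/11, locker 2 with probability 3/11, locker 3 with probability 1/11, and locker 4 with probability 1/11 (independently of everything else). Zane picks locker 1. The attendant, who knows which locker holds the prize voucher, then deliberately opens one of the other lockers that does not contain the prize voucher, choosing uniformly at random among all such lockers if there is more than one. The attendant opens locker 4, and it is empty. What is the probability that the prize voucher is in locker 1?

1/2

Consider each possible location of the prize voucher in turn.
If it is in locker 1 (prior 6/11): the attendant has 3 equally likely choices, so probability 1/3; weight (6/11)·(1/3) = 2/11.
If it is in locker 2 (prior 3/11): the attendant has 2 equally likely choices, so probability 1/2; weight (3/11)·(1/2) = 3/22.
If it is in locker 3 (prior 1/11): the attendant has 2 equally likely choices, so probability 1/2; weight (1/11)·(1/2) = 1/22.
If it is in locker 4 (prior 1/11): the attendant opened locker 4, so this case is ruled out; weight (1/11)·0 = 0.
The weights sum to 4/11.
So P(the prize voucher in locker 1 | the attendant opened locker 4) = (2/11) / (4/11) = 1/2.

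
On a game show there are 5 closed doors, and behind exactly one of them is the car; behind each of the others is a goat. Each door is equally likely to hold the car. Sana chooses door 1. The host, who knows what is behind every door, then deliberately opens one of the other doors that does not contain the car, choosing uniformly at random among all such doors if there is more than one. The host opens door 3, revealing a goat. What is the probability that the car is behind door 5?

4/15

Condition on the true location of the car.
If it is behind door 1 (prior 1/5): the host has 4 equally likely choices, so probability 1/4; weight (1/5)·(1/4) = 1/20.
If it is behind any of doors 2, 4, and 5 (prior 1/5 each): the host has 3 equally likely choices, so probability 1/3; weight (1/5)·(1/3) = 1/15 each.
If it is behind door 3 (prior 1/5): the host opened door 3, so this case is ruled out; weight (1/5)·0 = 0.
The weights sum to 1/4.
So P(the car behind door 5 | the host opened door 3) = (1/15) / (1/4) = 4/15.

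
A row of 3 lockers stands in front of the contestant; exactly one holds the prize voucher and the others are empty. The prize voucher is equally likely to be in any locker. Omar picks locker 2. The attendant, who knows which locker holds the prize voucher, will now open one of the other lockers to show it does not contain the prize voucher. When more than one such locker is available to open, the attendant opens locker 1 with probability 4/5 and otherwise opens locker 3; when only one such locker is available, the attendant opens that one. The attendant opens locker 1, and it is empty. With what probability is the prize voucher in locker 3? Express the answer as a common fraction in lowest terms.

Consider each possible location of the prize voucher in turn.
If it is in locker 1 (prior 1/3): the attendant opened locker 1, so this case is ruled out; weight (1/3)·0 = 0.
If it is in locker 2 (prior 1/3): locker 1 is available, opened with probability 4/5; weight (1/3)·(4/5) = 4/15.
If it is in locker 3 (prior 1/3): only locker 1 is available, probability 1; weight (1/3)·1 = 1/3.
The weights sum to 3/5.
So P(the prize voucher in locker 3 | the attendant opened locker 1) = (1/3) / (3/5) = 5/9.

5/9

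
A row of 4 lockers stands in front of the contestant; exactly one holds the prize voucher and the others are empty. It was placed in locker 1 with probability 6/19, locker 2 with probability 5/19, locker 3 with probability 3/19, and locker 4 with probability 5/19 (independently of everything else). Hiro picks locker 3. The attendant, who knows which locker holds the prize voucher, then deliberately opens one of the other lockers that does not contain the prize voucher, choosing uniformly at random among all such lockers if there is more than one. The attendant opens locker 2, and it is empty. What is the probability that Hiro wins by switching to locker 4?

5/13

Apply Bayes' rule, conditioning on where the prize voucher actually is.
If it is in locker 1 (prior 6/19): the attendant has 2 equally likely choices, so probability 1/2; weight (6/19)·(1/2) = 3/19.
If it is in locker 2 (prior 5/19): the attendant opened locker 2, so this case is ruled out; weight (5/19)·0 = 0.
If it is in locker 3 (prior 3/19): the attendant has 3 equally likely choices, so probability 1/3; weight (3/19)·(1/3) = 1/19.
If it is in locker 4 (prior 5/19): the attendant has 2 equally likely choices, so probability 1/2; weight (5/19)·(1/2) = 5/38.
The weights sum to 13/38.
So P(the prize voucher in locker 4 | the attendant opened locker 2) = (5/38) / (13/38) = 5/13.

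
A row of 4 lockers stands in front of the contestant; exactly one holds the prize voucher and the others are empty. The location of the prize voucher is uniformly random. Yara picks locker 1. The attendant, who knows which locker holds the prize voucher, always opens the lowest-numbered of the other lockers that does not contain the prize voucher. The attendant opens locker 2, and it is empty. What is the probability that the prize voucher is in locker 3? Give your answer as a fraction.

Apply Bayes' rule, conditioning on where the prize voucher actually is.
If it is in any of lockers 1, 3, and 4 (prior 1/4 each): locker 2 is the lowest-numbered option available, probability 1; weight (1/4)·1 = 1/4 each.
If it is in locker 2 (prior 1/4): the attendant opened locker 2, so this case is ruled out; weight (1/4)·0 = 0.
The weights sum to 3/4.
So P(the prize voucher in locker 3 | the attendant opened locker 2) = (1/4) / (3/4) = 1/3.

1/3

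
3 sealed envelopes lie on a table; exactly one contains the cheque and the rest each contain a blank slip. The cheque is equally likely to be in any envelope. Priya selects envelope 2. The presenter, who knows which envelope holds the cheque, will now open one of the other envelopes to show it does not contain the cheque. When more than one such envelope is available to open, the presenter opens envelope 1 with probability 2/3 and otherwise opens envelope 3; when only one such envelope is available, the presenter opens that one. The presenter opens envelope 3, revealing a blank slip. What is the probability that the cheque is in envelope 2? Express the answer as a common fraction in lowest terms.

Apply Bayes' rule, conditioning on where the cheque actually is.
If it is in envelope 1 (prior 1/3): only envelope 3 is available, probability 1; weight (1/3)·1 = 1/3.
If it is in envelope 2 (prior 1/3): envelope 1 is available but not opened, probability 1/3; weight (1/3)·(1/3) = 1/9.
If it is in envelope 3 (prior 1/3): the presenter opened envelope 3, so this case is ruled out; weight (1/3)·0 = 0.
The weights sum to 4/9.
So P(the cheque in envelope 2 | the presenter opened envelope 3) = (1/9) / (4/9) = 1/4.

1/4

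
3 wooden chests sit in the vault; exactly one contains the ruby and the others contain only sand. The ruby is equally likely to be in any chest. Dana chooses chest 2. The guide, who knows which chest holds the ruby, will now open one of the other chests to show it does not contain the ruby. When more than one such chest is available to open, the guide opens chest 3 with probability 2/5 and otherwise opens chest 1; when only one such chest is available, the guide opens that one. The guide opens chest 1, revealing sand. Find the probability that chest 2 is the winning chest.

Condition on the true location of the ruby.
If it is in chest 1 (prior 1/3): the guide opened chest 1, so this case is ruled out; weight (1/3)·0 = 0.
If it is in chest 2 (prior 1/3): chest 3 is available but not opened, probability 3/5; weight (1/3)·(3/5) = 1/5.
If it is in chest 3 (prior 1/3): only chest 1 is available, probability 1; weight (1/3)·1 = 1/3.
The weights sum to 8/15.
So P(the ruby in chest 2 | the guide opened chest 1) = (1/5) / (8/15) = 3/8.

3/8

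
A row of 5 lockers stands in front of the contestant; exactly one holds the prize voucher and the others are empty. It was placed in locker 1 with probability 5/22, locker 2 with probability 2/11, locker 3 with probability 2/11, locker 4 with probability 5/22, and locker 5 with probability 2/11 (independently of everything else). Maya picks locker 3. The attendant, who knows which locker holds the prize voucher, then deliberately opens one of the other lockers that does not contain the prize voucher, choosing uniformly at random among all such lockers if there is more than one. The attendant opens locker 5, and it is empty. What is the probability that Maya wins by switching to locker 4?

Condition on the true location of the prize voucher.
If it is in either of lockers 1 and 4 (prior 5/22 each): the attendant has 3 equally likely choices, so probability 1/3; weight (5/22)·(1/3) = 5/66 each.
If it is in locker 2 (prior 2/11): the attendant has 3 equally likely choices, so probability 1/3; weight (2/11)·(1/3) = 2/33.
If it is in locker 3 (prior 2/11): the attendant has 4 equally likely choices, so probability 1/4; weight (2/11)·(1/4) = 1/22.
If it is in locker 5 (prior 2/11): the attendant opened locker 5, so this case is ruled out; weight (2/11)·0 = 0.
The weights sum to 17/66.
So P(the prize voucher in locker 4 | the attendant opened locker 5) = (5/66) / (17/66) = 5/17.

5/17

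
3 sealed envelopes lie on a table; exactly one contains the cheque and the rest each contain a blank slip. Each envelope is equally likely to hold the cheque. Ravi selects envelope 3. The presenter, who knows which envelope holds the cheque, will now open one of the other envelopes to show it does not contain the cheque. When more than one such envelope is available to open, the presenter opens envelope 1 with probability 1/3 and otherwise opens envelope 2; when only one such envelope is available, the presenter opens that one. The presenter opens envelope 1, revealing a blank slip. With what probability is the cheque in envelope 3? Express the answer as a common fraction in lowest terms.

Consider each possible location of the cheque in turn.
If it is in envelope 1 (prior 1/3): the presenter opened envelope 1, so this case is ruled out; weight (1/3)·0 = 0.
If it is in envelope 2 (prior 1/3): only envelope 1 is available, probability 1; weight (1/3)·1 = 1/3.
If it is in envelope 3 (prior 1/3): envelope 1 is available, opened with probability 1/3; weight (1/3)·(1/3) = 1/9.
The weights sum to 4/9.
So P(the cheque in envelope 3 | the presenter opened envelope 1) = (1/9) / (4/9) = 1/4.

1/4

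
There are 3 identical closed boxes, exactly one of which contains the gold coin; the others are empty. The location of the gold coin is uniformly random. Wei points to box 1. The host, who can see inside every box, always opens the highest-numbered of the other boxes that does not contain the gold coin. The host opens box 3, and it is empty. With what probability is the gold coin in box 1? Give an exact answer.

Condition on the true location of the gold coin.
If it is in either of boxes 1 and 2 (prior 1/3 each): box 3 is the highest-numbered option available, probability 1; weight (1/3)·1 = 1/3 each.
If it is in box 3 (prior 1/3): the host opened box 3, so this case is ruled out; weight (1/3)·0 = 0.
The weights sum to 2/3.
So P(the gold coin in box 1 | the host opened box 3) = (1/3) / (2/3) = 1/2.

1/2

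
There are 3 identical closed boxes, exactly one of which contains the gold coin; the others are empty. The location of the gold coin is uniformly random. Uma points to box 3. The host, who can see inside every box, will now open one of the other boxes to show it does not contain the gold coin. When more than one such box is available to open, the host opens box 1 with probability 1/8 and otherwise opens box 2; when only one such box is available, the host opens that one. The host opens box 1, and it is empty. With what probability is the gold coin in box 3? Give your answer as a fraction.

1/9

Apply Bayes' rule, conditioning on where the gold coin actually is.
If it is in box 1 (prior 1/3): the host opened box 1, so this case is ruled out; weight (1/3)·0 = 0.
If it is in box 2 (prior 1/3): only box 1 is available, probability 1; weight (1/3)·1 = 1/3.
If it is in box 3 (prior 1/3): box 1 is available, opened with probability 1/8; weight (1/3)·(1/8) = 1/24.
The weights sum to 3/8.
So P(the gold coin in box 3 | the host opened box 1) = (1/24) / (3/8) = 1/9.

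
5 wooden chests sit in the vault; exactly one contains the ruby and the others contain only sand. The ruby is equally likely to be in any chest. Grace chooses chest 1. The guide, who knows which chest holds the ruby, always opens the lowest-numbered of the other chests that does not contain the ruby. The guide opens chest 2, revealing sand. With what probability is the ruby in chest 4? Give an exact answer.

Consider each possible location of the ruby in turn.
If it is in any of chests 1, 3, 4, and 5 (prior 1/5 each): chest 2 is the lowest-numbered option available, probability 1; weight (1/5)·1 = 1/5 each.
If it is in chest 2 (prior 1/5): the guide opened chest 2, so this case is ruled out; weight (1/5)·0 = 0.
The weights sum to 4/5.
So P(the ruby in chest 4 | the guide opened chest 2) = (1/5) / (4/5) = 1/4.

1/4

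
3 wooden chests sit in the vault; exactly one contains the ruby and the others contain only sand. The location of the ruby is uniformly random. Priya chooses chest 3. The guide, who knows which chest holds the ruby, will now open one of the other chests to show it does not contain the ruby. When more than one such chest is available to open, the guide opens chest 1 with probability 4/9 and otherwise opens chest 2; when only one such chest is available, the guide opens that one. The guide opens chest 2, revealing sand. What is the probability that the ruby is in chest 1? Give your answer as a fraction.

Condition on the true location of the ruby.
If it is in chest 1 (prior 1/3): only chest 2 is available, probability 1; weight (1/3)·1 = 1/3.
If it is in chest 2 (prior 1/3): the guide opened chest 2, so this case is ruled out; weight (1/3)·0 = 0.
If it is in chest 3 (prior 1/3): chest 1 is available but not opened, probability 5/9; weight (1/3)·(5/9) = 5/27.
The weights sum to 14/27.
So P(the ruby in chest 1 | the guide opened chest 2) = (1/3) / (14/27) = 9/14.

9/14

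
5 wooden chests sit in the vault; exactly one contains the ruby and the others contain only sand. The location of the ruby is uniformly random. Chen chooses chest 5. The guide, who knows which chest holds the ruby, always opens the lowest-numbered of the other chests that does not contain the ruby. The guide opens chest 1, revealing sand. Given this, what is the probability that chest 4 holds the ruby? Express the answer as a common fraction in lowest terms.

Consider each possible location of the ruby in turn.
If it is in chest 1 (prior 1/5): the guide opened chest 1, so this case is ruled out; weight (1/5)·0 = 0.
If it is in any of chests 2, 3, 4, and 5 (prior 1/5 each): chest 1 is the lowest-numbered option available, probability 1; weight (1/5)·1 = 1/5 each.
The weights sum to 4/5.
So P(the ruby in chest 4 | the guide opened chest 1) = (1/5) / (4/5) = 1/4.

1/4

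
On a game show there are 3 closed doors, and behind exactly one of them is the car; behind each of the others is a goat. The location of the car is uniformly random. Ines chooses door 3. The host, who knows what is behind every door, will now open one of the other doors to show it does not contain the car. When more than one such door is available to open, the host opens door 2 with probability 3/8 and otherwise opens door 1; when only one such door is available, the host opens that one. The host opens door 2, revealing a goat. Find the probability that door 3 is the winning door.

Condition on the true location of the car.
If it is behind door 1 (prior 1/3): only door 2 is available, probability 1; weight (1/3)·1 = 1/3.
If it is behind door 2 (prior 1/3): the host opened door 2, so this case is ruled out; weight (1/3)·0 = 0.
If it is behind door 3 (prior 1/3): door 2 is available, opened with probability 3/8; weight (1/3)·(3/8) = 1/8.
The weights sum to 11/24.
So P(the car behind door 3 | the host opened door 2) = (1/8) / (11/24) = 3/11.

3/11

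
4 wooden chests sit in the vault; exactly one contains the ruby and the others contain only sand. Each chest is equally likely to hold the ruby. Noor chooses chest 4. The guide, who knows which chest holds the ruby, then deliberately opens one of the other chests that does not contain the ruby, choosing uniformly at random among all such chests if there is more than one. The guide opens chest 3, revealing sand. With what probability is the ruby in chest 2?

3/8

Condition on the true location of the ruby.
If it is in either of chests 1 and 2 (prior 1/4 each): the guide has 2 equally likely choices, so probability 1/2; weight (1/4)·(1/2) = 1/8 each.
If it is in chest 3 (prior 1/4): the guide opened chest 3, so this case is ruled out; weight (1/4)·0 = 0.
If it is in chest 4 (prior 1/4): the guide has 3 equally likely choices, so probability 1/3; weight (1/4)·(1/3) = 1/12.
The weights sum to 1/3.
So P(the ruby in chest 2 | the guide opened chest 3) = (1/8) / (1/3) = 3/8.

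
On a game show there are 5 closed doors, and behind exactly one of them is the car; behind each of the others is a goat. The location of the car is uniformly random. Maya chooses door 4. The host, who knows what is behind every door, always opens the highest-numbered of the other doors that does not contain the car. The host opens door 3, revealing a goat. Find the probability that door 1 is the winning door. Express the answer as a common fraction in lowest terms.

Consider each possible location of the car in turn.
If it is behind any of doors 1, 2, and 4 (prior 1/5 each): the host would have opened door 5 instead, probability 0; weight (1/5)·0 = 0 each.
If it is behind door 3 (prior 1/5): the host opened door 3, so this case is ruled out; weight (1/5)·0 = 0.
If it is behind door 5 (prior 1/5): door 3 is the highest-numbered option available, probability 1; weight (1/5)·1 = 1/5.
The weights sum to 1/5.
So P(the car behind door 1 | the host opened door 3) = 0 / (1/5) = 0.

0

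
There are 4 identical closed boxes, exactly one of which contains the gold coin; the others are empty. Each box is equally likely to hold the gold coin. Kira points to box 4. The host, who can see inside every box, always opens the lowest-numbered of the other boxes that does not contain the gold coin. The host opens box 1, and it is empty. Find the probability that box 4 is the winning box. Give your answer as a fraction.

1/3

Condition on the true location of the gold coin.
If it is in box 1 (prior 1/4): the host opened box 1, so this case is ruled out; weight (1/4)·0 = 0.
If it is in any of boxes 2, 3, and 4 (prior 1/4 each): box 1 is the lowest-numbered option available, probability 1; weight (1/4)·1 = 1/4 each.
The weights sum to 3/4.
So P(the gold coin in box 4 | the host opened box 1) = (1/4) / (3/4) = 1/3.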